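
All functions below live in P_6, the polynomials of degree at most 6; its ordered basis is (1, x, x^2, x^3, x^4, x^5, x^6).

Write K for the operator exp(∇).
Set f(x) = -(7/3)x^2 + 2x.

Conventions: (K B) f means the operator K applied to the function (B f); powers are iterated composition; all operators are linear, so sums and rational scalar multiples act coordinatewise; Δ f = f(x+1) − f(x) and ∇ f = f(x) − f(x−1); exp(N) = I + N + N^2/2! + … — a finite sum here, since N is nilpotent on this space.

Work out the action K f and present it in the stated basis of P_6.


order-1 term: -(14/3)x + 13/3
order-2 term: -7/3
the series for exp(∇) f terminates at order 2
exp(∇) f = -(7/3)x^2 - (8/3)x + 2

the result is g(x) = -(7/3)x^2 - (8/3)x + 2


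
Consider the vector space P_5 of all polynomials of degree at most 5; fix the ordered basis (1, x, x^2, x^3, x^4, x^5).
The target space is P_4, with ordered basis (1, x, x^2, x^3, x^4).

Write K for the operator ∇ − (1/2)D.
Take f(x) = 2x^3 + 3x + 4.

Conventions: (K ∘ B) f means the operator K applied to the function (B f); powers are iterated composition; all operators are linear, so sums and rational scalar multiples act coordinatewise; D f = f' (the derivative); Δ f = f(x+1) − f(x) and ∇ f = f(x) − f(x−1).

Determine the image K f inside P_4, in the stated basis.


∇ f = 6x^2 - 6x + 5
D f = 6x^2 + 3
(-(1/2)D) f = -3x^2 - 3/2
(∇ − (1/2)D) f = 3x^2 - 6x + 7/2

the result is g(x) = 3x^2 - 6x + 7/2


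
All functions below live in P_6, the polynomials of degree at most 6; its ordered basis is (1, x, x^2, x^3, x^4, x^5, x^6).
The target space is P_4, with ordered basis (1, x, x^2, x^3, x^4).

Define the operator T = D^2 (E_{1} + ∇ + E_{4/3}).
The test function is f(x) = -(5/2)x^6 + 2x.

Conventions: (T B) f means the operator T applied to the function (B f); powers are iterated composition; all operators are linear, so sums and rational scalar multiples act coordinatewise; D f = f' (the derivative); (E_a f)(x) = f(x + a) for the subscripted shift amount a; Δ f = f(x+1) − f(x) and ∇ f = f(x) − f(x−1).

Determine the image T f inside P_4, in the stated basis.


E_{1} f = -(5/2)x^6 - 15x^5 - (75/2)x^4 - 50x^3 - (75/2)x^2 - 13x - 1/2
∇ f = -15x^5 + (75/2)x^4 - 50x^3 + (75/2)x^2 - 15x + 9/2
E_{4/3} f = -(5/2)x^6 - 20x^5 - (200/3)x^4 - (3200/27)x^3 - (3200/27)x^2 - (4958/81)x - 8296/729
(E_{1} + ∇ + E_{4/3}) f = -5x^6 - 50x^5 - (200/3)x^4 - (5900/27)x^3 - (3200/27)x^2 - (7226/81)x - 5380/729
D (E_{1} + ∇ + E_{4/3}) f = -30x^5 - 250x^4 - (800/3)x^3 - (5900/9)x^2 - (6400/27)x - 7226/81
D D (E_{1} + ∇ + E_{4/3}) f = -150x^4 - 1000x^3 - 800x^2 - (11800/9)x - 6400/27

g(x) = -150x^4 - 1000x^3 - 800x^2 - (11800/9)x - 6400/27


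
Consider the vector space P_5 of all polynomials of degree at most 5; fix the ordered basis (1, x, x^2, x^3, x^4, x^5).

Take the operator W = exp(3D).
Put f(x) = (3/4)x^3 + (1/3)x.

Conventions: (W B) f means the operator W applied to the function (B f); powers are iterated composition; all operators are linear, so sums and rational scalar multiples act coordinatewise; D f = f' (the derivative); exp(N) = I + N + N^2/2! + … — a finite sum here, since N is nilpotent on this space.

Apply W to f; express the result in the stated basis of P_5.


order-1 term: (27/4)x^2 + 1
order-2 term: (81/4)x
order-3 term: 81/4
the series for exp(3D) f terminates at order 3
exp(3D) f = (3/4)x^3 + (27/4)x^2 + (247/12)x + 85/4

the image equals g(x) = (3/4)x^3 + (27/4)x^2 + (247/12)x + 85/4


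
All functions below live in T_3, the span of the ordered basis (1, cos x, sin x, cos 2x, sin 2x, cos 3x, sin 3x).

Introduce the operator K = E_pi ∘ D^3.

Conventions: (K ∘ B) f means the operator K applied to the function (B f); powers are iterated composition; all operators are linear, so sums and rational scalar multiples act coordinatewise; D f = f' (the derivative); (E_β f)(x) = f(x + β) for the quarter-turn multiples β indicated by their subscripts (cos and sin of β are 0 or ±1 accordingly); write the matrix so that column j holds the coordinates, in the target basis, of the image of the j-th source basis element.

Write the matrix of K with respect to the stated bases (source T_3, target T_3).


image of 1: 0
image of cos x: -sin x
image of sin x: cos x
image of cos 2x: 8sin 2x
image of sin 2x: -8cos 2x
image of cos 3x: -27sin 3x
image of sin 3x: 27cos 3x
each image's coordinates form column j of the matrix

the matrix is [[0, 0, 0, 0, 0, 0, 0]; [0, 0, 1, 0, 0, 0, 0]; [0, -1, 0, 0, 0, 0, 0]; [0, 0, 0, 0, -8, 0, 0]; [0, 0, 0, 8, 0, 0, 0]; [0, 0, 0, 0, 0, 0, 27]; [0, 0, 0, 0, 0, -27, 0]] (rows listed top to bottom)


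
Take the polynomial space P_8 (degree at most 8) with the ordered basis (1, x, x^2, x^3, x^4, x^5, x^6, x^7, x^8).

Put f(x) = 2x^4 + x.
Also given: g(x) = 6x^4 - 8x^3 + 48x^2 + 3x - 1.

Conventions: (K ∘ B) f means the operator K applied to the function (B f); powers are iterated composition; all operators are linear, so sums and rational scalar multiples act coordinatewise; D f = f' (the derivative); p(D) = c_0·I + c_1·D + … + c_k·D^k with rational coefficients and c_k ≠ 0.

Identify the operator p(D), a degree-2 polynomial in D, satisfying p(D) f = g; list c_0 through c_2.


p(D) = 3·I − D + 2·D^2, i.e. c_0 = 3, c_1 = -1, c_2 = 2

D^0 f = 2x^4 + x
D^1 f = 8x^3 + 1
D^2 f = 24x^2
matching coefficients of g against c_0 f + c_1 Df + … from the top degree down determines the c_i
solution: c_0 = 3, c_1 = -1, c_2 = 2


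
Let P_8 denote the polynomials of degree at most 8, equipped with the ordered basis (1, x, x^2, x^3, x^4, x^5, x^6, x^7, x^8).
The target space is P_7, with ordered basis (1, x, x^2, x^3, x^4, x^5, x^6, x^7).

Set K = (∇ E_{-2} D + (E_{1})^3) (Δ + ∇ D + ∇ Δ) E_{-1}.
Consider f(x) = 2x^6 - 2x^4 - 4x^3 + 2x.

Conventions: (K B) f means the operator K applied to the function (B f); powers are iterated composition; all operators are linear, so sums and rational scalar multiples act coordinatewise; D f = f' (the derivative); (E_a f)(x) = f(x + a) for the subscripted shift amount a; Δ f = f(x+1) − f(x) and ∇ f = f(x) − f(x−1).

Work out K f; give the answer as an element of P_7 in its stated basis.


E_{-1} f = 2x^6 - 12x^5 + 28x^4 - 36x^3 + 30x^2 - 14x + 2
Δ E_{-1} f = 12x^5 - 30x^4 + 32x^3 - 30x^2 + 16x - 2
D E_{-1} f = 12x^5 - 60x^4 + 112x^3 - 108x^2 + 60x - 14
∇ D E_{-1} f = 60x^4 - 360x^3 + 816x^2 - 852x + 352
Δ E_{-1} f = 12x^5 - 30x^4 + 32x^3 - 30x^2 + 16x - 2
∇ Δ E_{-1} f = 60x^4 - 240x^3 + 396x^2 - 336x + 120
(Δ + ∇ D + ∇ Δ) E_{-1} f = 12x^5 + 90x^4 - 568x^3 + 1182x^2 - 1172x + 470
D (Δ + ∇ D + ∇ Δ) E_{-1} f = 60x^4 + 360x^3 - 1704x^2 + 2364x - 1172
E_{-2} D (Δ + ∇ D + ∇ Δ) E_{-1} f = 60x^4 - 120x^3 - 2424x^2 + 11580x - 14636
∇ E_{-2} D (Δ + ∇ D + ∇ Δ) E_{-1} f = 240x^3 - 720x^2 - 4248x + 13824
E_{1} (Δ + ∇ D + ∇ Δ) E_{-1} f = 12x^5 + 150x^4 - 88x^3 + 138x^2 - 92x + 14
E_{1} E_{1} (Δ + ∇ D + ∇ Δ) E_{-1} f = 12x^5 + 210x^4 + 632x^3 + 894x^2 + 580x + 134
E_{1} E_{1} E_{1} (Δ + ∇ D + ∇ Δ) E_{-1} f = 12x^5 + 270x^4 + 1592x^3 + 4170x^2 + 5164x + 2462
(∇ E_{-2} D + (E_{1})^3) (Δ + ∇ D + ∇ Δ) E_{-1} f = 12x^5 + 270x^4 + 1832x^3 + 3450x^2 + 916x + 16286

the image equals g(x) = 12x^5 + 270x^4 + 1832x^3 + 3450x^2 + 916x + 16286


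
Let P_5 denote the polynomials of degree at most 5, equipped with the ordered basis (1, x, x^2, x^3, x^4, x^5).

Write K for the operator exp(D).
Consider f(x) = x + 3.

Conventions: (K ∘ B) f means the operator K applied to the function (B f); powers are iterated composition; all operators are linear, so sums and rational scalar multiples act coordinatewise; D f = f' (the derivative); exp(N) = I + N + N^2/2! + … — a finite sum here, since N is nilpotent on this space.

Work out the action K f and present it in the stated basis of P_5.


order-1 term: 1
the series for exp(D) f terminates at order 1
exp(D) f = x + 4

the image equals g(x) = x + 4


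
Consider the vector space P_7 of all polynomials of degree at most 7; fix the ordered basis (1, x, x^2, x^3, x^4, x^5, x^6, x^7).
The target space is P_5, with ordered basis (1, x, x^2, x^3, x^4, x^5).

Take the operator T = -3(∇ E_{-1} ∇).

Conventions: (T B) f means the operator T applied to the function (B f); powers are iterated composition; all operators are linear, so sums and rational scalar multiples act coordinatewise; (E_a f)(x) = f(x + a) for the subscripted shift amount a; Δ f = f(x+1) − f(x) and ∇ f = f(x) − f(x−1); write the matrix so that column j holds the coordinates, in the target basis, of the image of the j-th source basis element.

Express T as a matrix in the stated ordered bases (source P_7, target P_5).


image of 1: 0
image of x: 0
image of x^2: -6
image of x^3: -18x + 36
image of x^4: -36x^2 + 144x - 150
image of x^5: -60x^3 + 360x^2 - 750x + 540
image of x^6: -90x^4 + 720x^3 - 2250x^2 + 3240x - 1806
image of x^7: -126x^5 + 1260x^4 - 5250x^3 + 11340x^2 - 12642x + 5796
each image's coordinates form column j of the matrix

the matrix is [[0, 0, -6, 36, -150, 540, -1806, 5796]; [0, 0, 0, -18, 144, -750, 3240, -12642]; [0, 0, 0, 0, -36, 360, -2250, 11340]; [0, 0, 0, 0, 0, -60, 720, -5250]; [0, 0, 0, 0, 0, 0, -90, 1260]; [0, 0, 0, 0, 0, 0, 0, -126]] (rows listed top to bottom)


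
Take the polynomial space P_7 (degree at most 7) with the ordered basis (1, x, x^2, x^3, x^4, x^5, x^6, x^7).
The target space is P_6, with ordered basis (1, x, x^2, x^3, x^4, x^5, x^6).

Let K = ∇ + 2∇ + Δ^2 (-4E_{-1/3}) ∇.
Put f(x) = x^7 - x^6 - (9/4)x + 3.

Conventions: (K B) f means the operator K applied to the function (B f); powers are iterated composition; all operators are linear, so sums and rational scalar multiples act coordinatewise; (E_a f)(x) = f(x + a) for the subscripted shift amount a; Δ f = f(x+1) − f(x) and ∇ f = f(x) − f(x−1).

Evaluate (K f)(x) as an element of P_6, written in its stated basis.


g(x) = 21x^6 - 81x^5 - 690x^4 - 245x^3 - 1052x^2 - (671/9)x - 11953/108

∇ f = 7x^6 - 27x^5 + 50x^4 - 55x^3 + 36x^2 - 13x - 1/4
∇ f = 7x^6 - 27x^5 + 50x^4 - 55x^3 + 36x^2 - 13x - 1/4
(2∇) f = 14x^6 - 54x^5 + 100x^4 - 110x^3 + 72x^2 - 26x - 1/2
∇ f = 7x^6 - 27x^5 + 50x^4 - 55x^3 + 36x^2 - 13x - 1/4
E_{-1/3} ∇ f = 7x^6 - 41x^5 + (320/3)x^4 - (4235/27)x^3 + (3662/27)x^2 - (5231/81)x + 31663/2916
(-4E_{-1/3}) ∇ f = -28x^6 + 164x^5 - (1280/3)x^4 + (16940/27)x^3 - (14648/27)x^2 + (20924/81)x - 31663/729
Δ (-4E_{-1/3}) ∇ f = -168x^5 + 400x^4 - (1880/3)x^3 + (4880/9)x^2 - (6952/27)x + 4256/81
Δ Δ (-4E_{-1/3}) ∇ f = -840x^4 - 80x^3 - 1160x^2 - (320/9)x - 2968/27
(∇ + 2∇ + Δ^2 (-4E_{-1/3}) ∇) f = 21x^6 - 81x^5 - 690x^4 - 245x^3 - 1052x^2 - (671/9)x - 11953/108


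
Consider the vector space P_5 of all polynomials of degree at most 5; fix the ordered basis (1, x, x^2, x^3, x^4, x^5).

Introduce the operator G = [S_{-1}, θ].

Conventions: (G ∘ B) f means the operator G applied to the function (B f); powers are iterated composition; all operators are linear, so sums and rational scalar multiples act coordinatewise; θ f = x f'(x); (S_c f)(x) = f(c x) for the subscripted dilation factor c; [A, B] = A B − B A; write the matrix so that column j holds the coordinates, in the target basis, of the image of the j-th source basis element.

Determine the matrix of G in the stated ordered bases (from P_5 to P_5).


image of 1: 0
image of x: 0
image of x^2: 0
image of x^3: 0
image of x^4: 0
image of x^5: 0
each image's coordinates form column j of the matrix

the matrix is [[0, 0, 0, 0, 0, 0]; [0, 0, 0, 0, 0, 0]; [0, 0, 0, 0, 0, 0]; [0, 0, 0, 0, 0, 0]; [0, 0, 0, 0, 0, 0]; [0, 0, 0, 0, 0, 0]] (rows listed top to bottom)


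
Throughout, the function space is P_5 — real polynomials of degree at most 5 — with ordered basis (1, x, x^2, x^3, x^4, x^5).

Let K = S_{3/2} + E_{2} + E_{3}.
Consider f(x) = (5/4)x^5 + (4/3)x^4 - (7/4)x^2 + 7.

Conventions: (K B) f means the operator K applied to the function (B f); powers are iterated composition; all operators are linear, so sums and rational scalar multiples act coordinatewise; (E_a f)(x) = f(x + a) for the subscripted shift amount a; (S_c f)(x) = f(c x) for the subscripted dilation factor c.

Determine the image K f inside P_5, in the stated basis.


g(x) = (1535/128)x^5 + (122/3)x^4 + (1135/6)x^3 + (8545/16)x^2 + (9305/12)x + 1414/3

S_{3/2} f = (1215/128)x^5 + (27/4)x^4 - (63/16)x^2 + 7
E_{2} f = (5/4)x^5 + (83/6)x^4 + (182/3)x^3 + (521/4)x^2 + (407/3)x + 184/3
E_{3} f = (5/4)x^5 + (241/12)x^4 + (257/2)x^3 + (1631/4)x^2 + (2559/4)x + 403
(S_{3/2} + E_{2} + E_{3}) f = (1535/128)x^5 + (122/3)x^4 + (1135/6)x^3 + (8545/16)x^2 + (9305/12)x + 1414/3


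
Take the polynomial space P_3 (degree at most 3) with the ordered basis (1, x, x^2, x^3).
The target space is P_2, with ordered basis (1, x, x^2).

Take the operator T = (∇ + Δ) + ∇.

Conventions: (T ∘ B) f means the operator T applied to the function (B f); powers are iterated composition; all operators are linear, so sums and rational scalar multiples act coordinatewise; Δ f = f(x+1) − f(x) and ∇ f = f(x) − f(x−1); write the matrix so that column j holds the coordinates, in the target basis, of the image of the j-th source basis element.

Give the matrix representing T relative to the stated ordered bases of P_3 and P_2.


image of 1: 0
image of x: 3
image of x^2: 6x - 1
image of x^3: 9x^2 - 3x + 3
each image's coordinates form column j of the matrix

the matrix is [[0, 3, -1, 3]; [0, 0, 6, -3]; [0, 0, 0, 9]] (rows listed top to bottom)


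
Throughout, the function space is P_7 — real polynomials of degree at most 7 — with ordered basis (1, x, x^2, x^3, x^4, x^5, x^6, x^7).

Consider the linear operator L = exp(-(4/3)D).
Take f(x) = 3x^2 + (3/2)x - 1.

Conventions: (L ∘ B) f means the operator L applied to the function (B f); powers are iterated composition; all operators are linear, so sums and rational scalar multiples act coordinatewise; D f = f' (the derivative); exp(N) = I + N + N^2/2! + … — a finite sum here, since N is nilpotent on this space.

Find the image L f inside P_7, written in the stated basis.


the image equals g(x) = 3x^2 - (13/2)x + 7/3

order-1 term: -8x - 2
order-2 term: 16/3
the series for exp(-(4/3)D) f terminates at order 2
exp(-(4/3)D) f = 3x^2 - (13/2)x + 7/3


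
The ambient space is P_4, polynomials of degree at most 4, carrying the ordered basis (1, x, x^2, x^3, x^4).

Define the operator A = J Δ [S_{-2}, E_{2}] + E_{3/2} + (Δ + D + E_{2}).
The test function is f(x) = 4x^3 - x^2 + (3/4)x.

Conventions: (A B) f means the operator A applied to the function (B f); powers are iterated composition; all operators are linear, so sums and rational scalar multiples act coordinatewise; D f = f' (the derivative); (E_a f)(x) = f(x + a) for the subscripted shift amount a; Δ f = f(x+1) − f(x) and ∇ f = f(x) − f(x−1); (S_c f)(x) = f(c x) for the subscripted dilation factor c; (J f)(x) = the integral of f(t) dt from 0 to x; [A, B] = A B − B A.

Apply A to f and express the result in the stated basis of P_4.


the result is g(x) = 8x^3 + 352x^2 + (1355/2)x + 371/8

E_{2} f = 4x^3 + 23x^2 + (179/4)x + 59/2
S_{-2} E_{2} f = -32x^3 + 92x^2 - (179/2)x + 59/2
S_{-2} f = -32x^3 - 4x^2 - (3/2)x
E_{2} S_{-2} f = -32x^3 - 196x^2 - (803/2)x - 275
[S_{-2}, E_{2}] f = 288x^2 + 312x + 609/2
Δ [S_{-2}, E_{2}] f = 576x + 600
J Δ [S_{-2}, E_{2}] f = 288x^2 + 600x
E_{3/2} f = 4x^3 + 17x^2 + (99/4)x + 99/8
Δ f = 12x^2 + 10x + 15/4
D f = 12x^2 - 2x + 3/4
E_{2} f = 4x^3 + 23x^2 + (179/4)x + 59/2
(Δ + D + E_{2}) f = 4x^3 + 47x^2 + (211/4)x + 34
(J Δ [S_{-2}, E_{2}] + E_{3/2} + (Δ + D + E_{2})) f = 8x^3 + 352x^2 + (1355/2)x + 371/8


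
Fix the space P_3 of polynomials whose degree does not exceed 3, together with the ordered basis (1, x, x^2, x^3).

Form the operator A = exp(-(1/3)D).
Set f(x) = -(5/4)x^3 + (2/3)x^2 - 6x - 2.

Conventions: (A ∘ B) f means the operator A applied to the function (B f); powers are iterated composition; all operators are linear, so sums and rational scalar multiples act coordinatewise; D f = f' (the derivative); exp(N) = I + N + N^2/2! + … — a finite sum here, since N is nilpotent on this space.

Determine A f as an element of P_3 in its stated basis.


order-1 term: (5/4)x^2 - (4/9)x + 2
order-2 term: -(5/12)x + 2/27
order-3 term: 5/108
the series for exp(-(1/3)D) f terminates at order 3
exp(-(1/3)D) f = -(5/4)x^3 + (23/12)x^2 - (247/36)x + 13/108

the result is g(x) = -(5/4)x^3 + (23/12)x^2 - (247/36)x + 13/108


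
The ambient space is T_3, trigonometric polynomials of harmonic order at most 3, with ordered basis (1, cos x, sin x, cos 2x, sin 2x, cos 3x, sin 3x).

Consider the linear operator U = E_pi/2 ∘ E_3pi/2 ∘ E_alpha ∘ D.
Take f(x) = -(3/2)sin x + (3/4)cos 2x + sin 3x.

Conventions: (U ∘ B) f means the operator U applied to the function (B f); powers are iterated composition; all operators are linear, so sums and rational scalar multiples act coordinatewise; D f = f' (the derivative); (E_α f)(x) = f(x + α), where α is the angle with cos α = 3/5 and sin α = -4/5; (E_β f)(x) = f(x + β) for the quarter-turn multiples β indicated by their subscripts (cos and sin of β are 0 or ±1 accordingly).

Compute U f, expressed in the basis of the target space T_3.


g(x) = -(9/10)cos x - (6/5)sin x + (36/25)cos 2x + (21/50)sin 2x - (351/125)cos 3x + (132/125)sin 3x

D f = -(3/2)cos x - (3/2)sin 2x + 3cos 3x
E_alpha D f = -(9/10)cos x - (6/5)sin x + (36/25)cos 2x + (21/50)sin 2x - (351/125)cos 3x + (132/125)sin 3x
E_3pi/2 E_alpha D f = (6/5)cos x - (9/10)sin x - (36/25)cos 2x - (21/50)sin 2x + (132/125)cos 3x + (351/125)sin 3x
E_pi/2 E_3pi/2 E_alpha D f = -(9/10)cos x - (6/5)sin x + (36/25)cos 2x + (21/50)sin 2x - (351/125)cos 3x + (132/125)sin 3x


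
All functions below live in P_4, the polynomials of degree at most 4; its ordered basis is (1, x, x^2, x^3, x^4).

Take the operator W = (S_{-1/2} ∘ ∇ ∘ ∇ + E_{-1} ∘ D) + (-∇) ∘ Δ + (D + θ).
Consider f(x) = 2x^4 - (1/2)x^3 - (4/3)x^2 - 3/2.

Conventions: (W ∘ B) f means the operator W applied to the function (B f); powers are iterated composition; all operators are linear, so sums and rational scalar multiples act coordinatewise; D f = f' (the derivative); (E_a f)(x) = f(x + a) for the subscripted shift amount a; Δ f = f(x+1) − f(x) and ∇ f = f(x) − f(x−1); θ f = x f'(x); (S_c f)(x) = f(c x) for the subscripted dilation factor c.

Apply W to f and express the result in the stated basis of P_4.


the result is g(x) = 8x^4 + (29/2)x^3 - (143/3)x^2 + (301/6)x + 121/6

∇ f = 8x^3 - (27/2)x^2 + (41/6)x - 7/6
∇ ∇ f = 24x^2 - 51x + 85/3
S_{-1/2} ∇ ∇ f = 6x^2 + (51/2)x + 85/3
D f = 8x^3 - (3/2)x^2 - (8/3)x
E_{-1} D f = 8x^3 - (51/2)x^2 + (73/3)x - 41/6
(S_{-1/2} ∘ ∇ ∘ ∇ + E_{-1} ∘ D) f = 8x^3 - (39/2)x^2 + (299/6)x + 43/2
Δ f = 8x^3 + (21/2)x^2 + (23/6)x + 1/6
∇ Δ f = 24x^2 - 3x + 4/3
(-∇) Δ f = -24x^2 + 3x - 4/3
D f = 8x^3 - (3/2)x^2 - (8/3)x
θ f = 8x^4 - (3/2)x^3 - (8/3)x^2
(D + θ) f = 8x^4 + (13/2)x^3 - (25/6)x^2 - (8/3)x
((S_{-1/2} ∘ ∇ ∘ ∇ + E_{-1} ∘ D) + (-∇) ∘ Δ + (D + θ)) f = 8x^4 + (29/2)x^3 - (143/3)x^2 + (301/6)x + 121/6


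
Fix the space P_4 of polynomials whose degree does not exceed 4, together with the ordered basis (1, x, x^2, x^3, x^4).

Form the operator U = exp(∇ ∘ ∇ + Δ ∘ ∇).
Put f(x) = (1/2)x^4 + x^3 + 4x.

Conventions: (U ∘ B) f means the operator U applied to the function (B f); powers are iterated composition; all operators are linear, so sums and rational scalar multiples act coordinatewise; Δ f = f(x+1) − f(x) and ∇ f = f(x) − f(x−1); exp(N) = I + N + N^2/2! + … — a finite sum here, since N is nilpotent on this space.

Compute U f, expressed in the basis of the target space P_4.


the result is g(x) = (1/2)x^4 + x^3 + 12x^2 + 4x + 26

order-1 term: 12x^2 + 2
order-2 term: 24
the series for exp(∇ ∘ ∇ + Δ ∘ ∇) f terminates at order 2
exp(∇ ∘ ∇ + Δ ∘ ∇) f = (1/2)x^4 + x^3 + 12x^2 + 4x + 26


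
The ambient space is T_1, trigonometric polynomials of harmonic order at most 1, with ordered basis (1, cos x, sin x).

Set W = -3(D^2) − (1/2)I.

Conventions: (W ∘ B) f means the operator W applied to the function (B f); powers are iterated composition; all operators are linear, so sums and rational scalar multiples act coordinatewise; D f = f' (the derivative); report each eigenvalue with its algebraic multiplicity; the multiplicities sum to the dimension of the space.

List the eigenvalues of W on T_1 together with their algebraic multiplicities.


image of 1: -1/2
image of cos x: (5/2)cos x
image of sin x: (5/2)sin x
the matrix is diagonal; its diagonal is (-1/2, 5/2, 5/2)
for a triangular matrix the eigenvalues are the diagonal entries, with algebraic multiplicity their repetition count

λ = -1/2 (multiplicity 1), λ = 5/2 (multiplicity 2)


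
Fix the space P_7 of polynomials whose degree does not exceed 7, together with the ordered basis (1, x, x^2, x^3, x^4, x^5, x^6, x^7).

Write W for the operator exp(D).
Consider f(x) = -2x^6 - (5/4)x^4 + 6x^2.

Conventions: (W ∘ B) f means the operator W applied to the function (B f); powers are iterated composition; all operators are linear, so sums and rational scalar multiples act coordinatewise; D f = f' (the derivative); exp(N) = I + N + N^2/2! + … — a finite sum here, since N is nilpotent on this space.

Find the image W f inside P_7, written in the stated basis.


order-1 term: -12x^5 - 5x^3 + 12x
order-2 term: -30x^4 - (15/2)x^2 + 6
order-3 term: -40x^3 - 5x
order-4 term: -30x^2 - 5/4
order-5 term: -12x
order-6 term: -2
the series for exp(D) f terminates at order 6
exp(D) f = -2x^6 - 12x^5 - (125/4)x^4 - 45x^3 - (63/2)x^2 - 5x + 11/4

the image equals g(x) = -2x^6 - 12x^5 - (125/4)x^4 - 45x^3 - (63/2)x^2 - 5x + 11/4


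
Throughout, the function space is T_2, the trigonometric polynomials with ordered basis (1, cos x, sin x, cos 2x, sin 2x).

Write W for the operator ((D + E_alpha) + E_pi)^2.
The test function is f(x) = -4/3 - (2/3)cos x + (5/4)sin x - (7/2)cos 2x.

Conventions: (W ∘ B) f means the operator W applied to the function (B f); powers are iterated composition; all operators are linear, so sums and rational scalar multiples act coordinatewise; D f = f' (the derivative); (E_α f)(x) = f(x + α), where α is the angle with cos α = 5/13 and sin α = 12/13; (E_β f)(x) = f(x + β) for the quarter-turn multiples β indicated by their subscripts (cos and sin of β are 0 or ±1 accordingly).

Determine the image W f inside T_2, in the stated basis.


D f = (5/4)cos x + (2/3)sin x + 7sin 2x
E_alpha f = -4/3 + (35/39)cos x + (57/52)sin x + (833/338)cos 2x + (420/169)sin 2x
(D + E_alpha) f = -4/3 + (335/156)cos x + (275/156)sin x + (833/338)cos 2x + (1603/169)sin 2x
E_pi f = -4/3 + (2/3)cos x - (5/4)sin x - (7/2)cos 2x
((D + E_alpha) + E_pi) f = -8/3 + (439/156)cos x + (20/39)sin x - (175/169)cos 2x + (1603/169)sin 2x
D ((D + E_alpha) + E_pi) f = (20/39)cos x - (439/156)sin x + (3206/169)cos 2x + (350/169)sin 2x
E_alpha ((D + E_alpha) + E_pi) f = -8/3 + (3155/2028)cos x - (1217/507)sin x + (213185/28561)cos 2x - (169757/28561)sin 2x
(D + E_alpha) ((D + E_alpha) + E_pi) f = -8/3 + (4195/2028)cos x - (3525/676)sin x + (754999/28561)cos 2x - (110607/28561)sin 2x
E_pi ((D + E_alpha) + E_pi) f = -8/3 - (439/156)cos x - (20/39)sin x - (175/169)cos 2x + (1603/169)sin 2x
((D + E_alpha) + E_pi) ((D + E_alpha) + E_pi) f = -16/3 - (126/169)cos x - (11615/2028)sin x + (725424/28561)cos 2x + (160300/28561)sin 2x

g(x) = -16/3 - (126/169)cos x - (11615/2028)sin x + (725424/28561)cos 2x + (160300/28561)sin 2x


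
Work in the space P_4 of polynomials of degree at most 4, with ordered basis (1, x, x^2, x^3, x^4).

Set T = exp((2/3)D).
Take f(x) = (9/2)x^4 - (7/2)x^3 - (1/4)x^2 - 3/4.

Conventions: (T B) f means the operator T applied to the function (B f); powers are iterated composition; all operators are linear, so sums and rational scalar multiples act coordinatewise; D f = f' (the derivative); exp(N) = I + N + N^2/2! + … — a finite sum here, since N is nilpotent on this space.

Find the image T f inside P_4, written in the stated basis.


order-1 term: 12x^3 - 7x^2 - (1/3)x
order-2 term: 12x^2 - (14/3)x - 1/9
order-3 term: (16/3)x - 28/27
order-4 term: 8/9
the series for exp((2/3)D) f terminates at order 4
exp((2/3)D) f = (9/2)x^4 + (17/2)x^3 + (19/4)x^2 + (1/3)x - 109/108

the image equals g(x) = (9/2)x^4 + (17/2)x^3 + (19/4)x^2 + (1/3)x - 109/108


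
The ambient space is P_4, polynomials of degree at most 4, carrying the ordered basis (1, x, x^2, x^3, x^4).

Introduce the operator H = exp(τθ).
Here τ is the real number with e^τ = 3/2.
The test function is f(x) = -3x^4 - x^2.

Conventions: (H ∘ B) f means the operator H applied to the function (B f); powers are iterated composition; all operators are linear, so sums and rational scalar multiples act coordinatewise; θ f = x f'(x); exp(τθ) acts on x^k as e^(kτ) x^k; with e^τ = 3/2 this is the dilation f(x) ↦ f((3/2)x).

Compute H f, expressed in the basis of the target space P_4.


exp(τθ) x^k = e^(kτ) x^k; with e^τ = 3/2 this sends x^k to (3/2)^k x^k
x^2 ↦ 9/4 x^2
x^4 ↦ 81/16 x^4
applying this coordinatewise to f: exp(τθ) f = -(243/16)x^4 - (9/4)x^2

g(x) = -(243/16)x^4 - (9/4)x^2


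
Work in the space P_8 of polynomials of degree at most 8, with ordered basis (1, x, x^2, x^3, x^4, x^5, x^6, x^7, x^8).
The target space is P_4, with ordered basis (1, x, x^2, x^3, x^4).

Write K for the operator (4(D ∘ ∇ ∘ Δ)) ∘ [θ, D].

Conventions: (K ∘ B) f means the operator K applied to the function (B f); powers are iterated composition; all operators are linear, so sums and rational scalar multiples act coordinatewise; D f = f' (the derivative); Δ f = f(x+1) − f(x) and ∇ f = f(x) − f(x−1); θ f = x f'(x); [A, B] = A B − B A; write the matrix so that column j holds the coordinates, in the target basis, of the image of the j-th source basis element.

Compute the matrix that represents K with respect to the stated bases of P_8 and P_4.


image of 1: 0
image of x: 0
image of x^2: 0
image of x^3: 0
image of x^4: -96
image of x^5: -480x
image of x^6: -1440x^2 - 240
image of x^7: -3360x^3 - 1680x
image of x^8: -6720x^4 - 6720x^2 - 448
each image's coordinates form column j of the matrix

the matrix is [[0, 0, 0, 0, -96, 0, -240, 0, -448]; [0, 0, 0, 0, 0, -480, 0, -1680, 0]; [0, 0, 0, 0, 0, 0, -1440, 0, -6720]; [0, 0, 0, 0, 0, 0, 0, -3360, 0]; [0, 0, 0, 0, 0, 0, 0, 0, -6720]] (rows listed top to bottom)


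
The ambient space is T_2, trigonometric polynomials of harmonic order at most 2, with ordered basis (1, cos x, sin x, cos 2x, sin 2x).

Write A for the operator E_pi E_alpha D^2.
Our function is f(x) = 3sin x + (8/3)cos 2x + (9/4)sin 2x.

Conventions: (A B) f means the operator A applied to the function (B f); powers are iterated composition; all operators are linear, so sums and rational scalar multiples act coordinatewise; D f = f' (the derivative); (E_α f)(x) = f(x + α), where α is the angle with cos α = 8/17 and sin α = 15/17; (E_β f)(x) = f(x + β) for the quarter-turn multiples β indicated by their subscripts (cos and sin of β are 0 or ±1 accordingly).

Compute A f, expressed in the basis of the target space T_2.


D f = 3cos x + (9/2)cos 2x - (16/3)sin 2x
D D f = -3sin x - (32/3)cos 2x - 9sin 2x
E_alpha D^2 f = -(45/17)cos x - (24/17)sin x - (1328/867)cos 2x + (4009/289)sin 2x
E_pi E_alpha D^2 f = (45/17)cos x + (24/17)sin x - (1328/867)cos 2x + (4009/289)sin 2x

the result is g(x) = (45/17)cos x + (24/17)sin x - (1328/867)cos 2x + (4009/289)sin 2x


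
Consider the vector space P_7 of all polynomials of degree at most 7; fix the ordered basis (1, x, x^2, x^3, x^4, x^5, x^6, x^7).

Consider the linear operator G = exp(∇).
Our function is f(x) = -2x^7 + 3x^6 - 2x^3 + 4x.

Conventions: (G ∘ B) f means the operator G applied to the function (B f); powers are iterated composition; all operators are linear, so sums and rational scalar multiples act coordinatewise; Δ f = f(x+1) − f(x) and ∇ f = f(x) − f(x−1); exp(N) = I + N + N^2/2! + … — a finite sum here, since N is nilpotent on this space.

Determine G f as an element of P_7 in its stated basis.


order-1 term: -14x^6 + 60x^5 - 115x^4 + 130x^3 - 93x^2 + 38x - 3
order-2 term: -42x^5 + 255x^4 - 670x^3 + 945x^2 - 710x + 225
order-3 term: -70x^4 + 480x^3 - 1320x^2 + 1710x - 874
order-4 term: -70x^3 + 465x^2 - 1090x + 895
order-5 term: -42x^2 + 228x - 325
order-6 term: -14x + 45
order-7 term: -2
the series for exp(∇) f terminates at order 7
exp(∇) f = -2x^7 - 11x^6 + 18x^5 + 70x^4 - 132x^3 - 45x^2 + 166x - 39

g(x) = -2x^7 - 11x^6 + 18x^5 + 70x^4 - 132x^3 - 45x^2 + 166x - 39


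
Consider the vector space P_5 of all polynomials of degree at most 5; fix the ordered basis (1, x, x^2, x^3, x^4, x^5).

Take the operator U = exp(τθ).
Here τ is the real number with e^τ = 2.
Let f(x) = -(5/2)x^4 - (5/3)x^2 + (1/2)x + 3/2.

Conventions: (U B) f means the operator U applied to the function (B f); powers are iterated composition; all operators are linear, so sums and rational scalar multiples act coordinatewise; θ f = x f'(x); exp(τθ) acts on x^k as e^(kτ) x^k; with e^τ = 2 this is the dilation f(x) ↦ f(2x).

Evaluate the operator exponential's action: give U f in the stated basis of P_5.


exp(τθ) x^k = e^(kτ) x^k; with e^τ = 2 this sends x^k to 2^k x^k
x ↦ 2 x
x^2 ↦ 4 x^2
x^4 ↦ 16 x^4
applying this coordinatewise to f: exp(τθ) f = -40x^4 - (20/3)x^2 + x + 3/2

the result is g(x) = -40x^4 - (20/3)x^2 + x + 3/2


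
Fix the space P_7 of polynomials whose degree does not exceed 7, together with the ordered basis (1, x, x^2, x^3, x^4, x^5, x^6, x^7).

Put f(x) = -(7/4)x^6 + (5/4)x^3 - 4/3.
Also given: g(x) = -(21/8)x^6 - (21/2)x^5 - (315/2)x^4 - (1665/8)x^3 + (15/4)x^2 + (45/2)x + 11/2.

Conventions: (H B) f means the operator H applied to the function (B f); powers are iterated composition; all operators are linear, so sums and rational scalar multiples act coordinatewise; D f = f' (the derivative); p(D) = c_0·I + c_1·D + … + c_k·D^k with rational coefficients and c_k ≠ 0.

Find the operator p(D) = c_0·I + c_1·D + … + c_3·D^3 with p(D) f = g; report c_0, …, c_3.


c_0 = 3/2, c_1 = 1, c_2 = 3, c_3 = 1

D^0 f = -(7/4)x^6 + (5/4)x^3 - 4/3
D^1 f = -(21/2)x^5 + (15/4)x^2
D^2 f = -(105/2)x^4 + (15/2)x
D^3 f = -210x^3 + 15/2
matching coefficients of g against c_0 f + c_1 Df + … from the top degree down determines the c_i
solution: c_0 = 3/2, c_1 = 1, c_2 = 3, c_3 = 1


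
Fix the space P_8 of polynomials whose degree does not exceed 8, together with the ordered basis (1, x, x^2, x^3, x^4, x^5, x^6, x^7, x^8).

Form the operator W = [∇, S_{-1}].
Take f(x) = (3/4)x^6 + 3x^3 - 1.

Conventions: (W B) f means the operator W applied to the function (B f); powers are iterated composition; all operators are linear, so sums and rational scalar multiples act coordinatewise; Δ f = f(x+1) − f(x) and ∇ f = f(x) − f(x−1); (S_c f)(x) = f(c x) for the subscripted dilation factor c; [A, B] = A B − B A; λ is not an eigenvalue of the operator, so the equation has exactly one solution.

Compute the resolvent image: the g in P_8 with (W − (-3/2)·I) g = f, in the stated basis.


the image equals g(x) = (1/2)x^6 - 4x^5 - (80/3)x^4 + (1178/9)x^3 + (4232/9)x^2 - (30124/27)x - 106846/81

write g with unknown coordinates in the stated basis and equate coefficients in (W − (-3/2)·I) g = f
solving from the highest basis element down gives g = (1/2)x^6 - 4x^5 - (80/3)x^4 + (1178/9)x^3 + (4232/9)x^2 - (30124/27)x - 106846/81
check: W g = 6x^5 + 40x^4 - (580/3)x^3 - (2116/3)x^2 + (15062/9)x + 53396/27
so W g − (-3/2)·g = (3/4)x^6 + 3x^3 - 1 = f ✓


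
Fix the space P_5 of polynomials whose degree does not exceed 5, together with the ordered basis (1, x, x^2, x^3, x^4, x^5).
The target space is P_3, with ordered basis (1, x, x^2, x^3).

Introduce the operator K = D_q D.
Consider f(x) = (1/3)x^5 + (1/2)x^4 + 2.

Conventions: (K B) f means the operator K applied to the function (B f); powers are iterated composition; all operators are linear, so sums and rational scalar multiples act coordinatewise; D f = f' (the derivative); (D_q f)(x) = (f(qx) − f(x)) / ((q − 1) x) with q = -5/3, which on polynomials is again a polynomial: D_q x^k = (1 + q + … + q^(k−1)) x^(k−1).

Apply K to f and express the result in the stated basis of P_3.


D f = (5/3)x^4 + 2x^3
D_q D f = -(340/81)x^3 + (38/9)x^2

the result is g(x) = -(340/81)x^3 + (38/9)x^2


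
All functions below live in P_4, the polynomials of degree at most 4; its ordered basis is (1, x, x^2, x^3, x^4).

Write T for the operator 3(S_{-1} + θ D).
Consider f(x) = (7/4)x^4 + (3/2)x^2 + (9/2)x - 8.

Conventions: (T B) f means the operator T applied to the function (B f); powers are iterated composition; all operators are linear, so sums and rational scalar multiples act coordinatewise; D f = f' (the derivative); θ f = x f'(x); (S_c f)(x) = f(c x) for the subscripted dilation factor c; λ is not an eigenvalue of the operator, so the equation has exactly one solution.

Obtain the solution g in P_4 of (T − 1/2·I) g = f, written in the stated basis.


the image equals g(x) = (7/10)x^4 + (36/5)x^3 - (1281/25)x^2 - (15597/175)x - 16/5

write g with unknown coordinates in the stated basis and equate coefficients in (T − 1/2·I) g = f
solving from the highest basis element down gives g = (7/10)x^4 + (36/5)x^3 - (1281/25)x^2 - (15597/175)x - 16/5
check: T g = (21/10)x^4 + (18/5)x^3 - (603/25)x^2 - (7011/175)x - 48/5
so T g − 1/2·g = (7/4)x^4 + (3/2)x^2 + (9/2)x - 8 = f ✓


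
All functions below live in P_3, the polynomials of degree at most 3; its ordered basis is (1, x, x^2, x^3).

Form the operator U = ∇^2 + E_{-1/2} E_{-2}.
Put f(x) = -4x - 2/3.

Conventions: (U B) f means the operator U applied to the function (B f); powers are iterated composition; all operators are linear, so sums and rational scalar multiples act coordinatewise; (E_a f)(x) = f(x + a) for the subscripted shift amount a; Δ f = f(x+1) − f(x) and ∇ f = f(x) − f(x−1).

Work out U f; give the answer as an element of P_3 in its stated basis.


∇ f = -4
∇ ∇ f = 0
E_{-2} f = -4x + 22/3
E_{-1/2} E_{-2} f = -4x + 28/3
(∇^2 + E_{-1/2} E_{-2}) f = -4x + 28/3

g(x) = -4x + 28/3


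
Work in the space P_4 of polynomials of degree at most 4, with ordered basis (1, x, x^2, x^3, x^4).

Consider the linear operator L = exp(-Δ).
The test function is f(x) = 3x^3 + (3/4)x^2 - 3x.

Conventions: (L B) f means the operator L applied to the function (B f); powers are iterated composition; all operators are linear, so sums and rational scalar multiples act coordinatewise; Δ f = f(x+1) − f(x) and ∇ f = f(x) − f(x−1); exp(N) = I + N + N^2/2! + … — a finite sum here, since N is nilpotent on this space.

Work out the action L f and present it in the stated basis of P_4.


the result is g(x) = 3x^3 - (33/4)x^2 - (9/2)x + 6

order-1 term: -9x^2 - (21/2)x - 3/4
order-2 term: 9x + 39/4
order-3 term: -3
the series for exp(-Δ) f terminates at order 3
exp(-Δ) f = 3x^3 - (33/4)x^2 - (9/2)x + 6


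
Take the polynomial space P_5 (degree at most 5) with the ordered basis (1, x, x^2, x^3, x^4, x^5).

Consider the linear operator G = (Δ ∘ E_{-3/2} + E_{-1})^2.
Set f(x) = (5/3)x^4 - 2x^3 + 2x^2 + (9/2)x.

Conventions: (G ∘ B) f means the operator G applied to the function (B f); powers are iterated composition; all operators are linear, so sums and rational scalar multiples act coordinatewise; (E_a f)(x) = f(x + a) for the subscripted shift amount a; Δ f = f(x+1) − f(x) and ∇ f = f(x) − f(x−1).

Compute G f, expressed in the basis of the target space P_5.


E_{-3/2} f = (5/3)x^4 - 12x^3 + (67/2)x^2 - (75/2)x + 207/16
Δ E_{-3/2} f = (20/3)x^3 - 26x^2 + (113/3)x - 43/3
E_{-1} f = (5/3)x^4 - (26/3)x^3 + 18x^2 - (73/6)x + 7/6
(Δ ∘ E_{-3/2} + E_{-1}) f = (5/3)x^4 - 2x^3 - 8x^2 + (51/2)x - 79/6
E_{-3/2} (Δ ∘ E_{-3/2} + E_{-1}) f = (5/3)x^4 - 12x^3 + (47/2)x^2 + (27/2)x - 2603/48
Δ E_{-3/2} (Δ ∘ E_{-3/2} + E_{-1}) f = (20/3)x^3 - 26x^2 + (53/3)x + 80/3
E_{-1} (Δ ∘ E_{-3/2} + E_{-1}) f = (5/3)x^4 - (26/3)x^3 + 8x^2 + (173/6)x - 43
(Δ ∘ E_{-3/2} + E_{-1}) (Δ ∘ E_{-3/2} + E_{-1}) f = (5/3)x^4 - 2x^3 - 18x^2 + (93/2)x - 49/3

g(x) = (5/3)x^4 - 2x^3 - 18x^2 + (93/2)x - 49/3


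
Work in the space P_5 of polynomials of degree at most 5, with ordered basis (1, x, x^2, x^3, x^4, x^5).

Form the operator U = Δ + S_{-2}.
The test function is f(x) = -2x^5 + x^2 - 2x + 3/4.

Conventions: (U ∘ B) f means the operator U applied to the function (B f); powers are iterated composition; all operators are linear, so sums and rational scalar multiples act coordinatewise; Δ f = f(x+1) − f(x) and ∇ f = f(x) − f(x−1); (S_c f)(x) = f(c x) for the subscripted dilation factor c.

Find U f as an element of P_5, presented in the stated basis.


Δ f = -10x^4 - 20x^3 - 20x^2 - 8x - 3
S_{-2} f = 64x^5 + 4x^2 + 4x + 3/4
(Δ + S_{-2}) f = 64x^5 - 10x^4 - 20x^3 - 16x^2 - 4x - 9/4

the image equals g(x) = 64x^5 - 10x^4 - 20x^3 - 16x^2 - 4x - 9/4


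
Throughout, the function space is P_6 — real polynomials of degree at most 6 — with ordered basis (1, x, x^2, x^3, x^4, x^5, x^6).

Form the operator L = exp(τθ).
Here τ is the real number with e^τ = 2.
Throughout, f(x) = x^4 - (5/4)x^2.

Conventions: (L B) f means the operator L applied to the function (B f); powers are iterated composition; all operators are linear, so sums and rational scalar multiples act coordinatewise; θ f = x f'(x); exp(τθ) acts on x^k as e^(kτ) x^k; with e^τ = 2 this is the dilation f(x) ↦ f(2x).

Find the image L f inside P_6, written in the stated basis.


the image equals g(x) = 16x^4 - 5x^2

exp(τθ) x^k = e^(kτ) x^k; with e^τ = 2 this sends x^k to 2^k x^k
x^2 ↦ 4 x^2
x^4 ↦ 16 x^4
applying this coordinatewise to f: exp(τθ) f = 16x^4 - 5x^2


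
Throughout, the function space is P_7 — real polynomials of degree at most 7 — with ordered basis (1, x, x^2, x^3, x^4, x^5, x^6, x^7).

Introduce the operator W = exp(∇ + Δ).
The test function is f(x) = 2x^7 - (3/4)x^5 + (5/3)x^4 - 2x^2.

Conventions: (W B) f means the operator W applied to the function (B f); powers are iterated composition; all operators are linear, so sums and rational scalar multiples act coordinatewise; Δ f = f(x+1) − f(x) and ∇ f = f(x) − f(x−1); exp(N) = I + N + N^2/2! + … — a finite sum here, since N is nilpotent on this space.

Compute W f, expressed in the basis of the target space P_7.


order-1 term: 28x^6 + (265/2)x^4 + (40/3)x^3 + 69x^2 + (16/3)x + 5/2
order-2 term: 168x^5 + 1090x^3 + 40x^2 + 836x + 56/3
order-3 term: 560x^4 + 3300x^2 + (160/3)x + 1396
order-4 term: 1120x^3 + 4420x + 80/3
order-5 term: 1344x^2 + 2216
order-6 term: 896x
order-7 term: 256
the series for exp(∇ + Δ) f terminates at order 7
exp(∇ + Δ) f = 2x^7 + 28x^6 + (669/4)x^5 + (4165/6)x^4 + (6670/3)x^3 + 4751x^2 + (18632/3)x + 23495/6

the image equals g(x) = 2x^7 + 28x^6 + (669/4)x^5 + (4165/6)x^4 + (6670/3)x^3 + 4751x^2 + (18632/3)x + 23495/6


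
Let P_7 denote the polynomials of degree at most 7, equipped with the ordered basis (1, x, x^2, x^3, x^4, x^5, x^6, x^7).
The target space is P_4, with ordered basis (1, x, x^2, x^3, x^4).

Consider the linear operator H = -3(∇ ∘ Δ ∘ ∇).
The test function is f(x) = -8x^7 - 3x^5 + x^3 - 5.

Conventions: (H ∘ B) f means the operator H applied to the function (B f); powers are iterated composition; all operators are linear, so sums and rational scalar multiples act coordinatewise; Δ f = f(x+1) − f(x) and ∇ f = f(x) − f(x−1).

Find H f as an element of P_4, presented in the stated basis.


∇ f = -56x^6 + 168x^5 - 295x^4 + 310x^3 - 195x^2 + 68x - 10
Δ ∇ f = -336x^5 - 620x^3 - 136x
∇ Δ ∇ f = -1680x^4 + 3360x^3 - 5220x^2 + 3540x - 1092
(-3(∇ ∘ Δ ∘ ∇)) f = 5040x^4 - 10080x^3 + 15660x^2 - 10620x + 3276

the result is g(x) = 5040x^4 - 10080x^3 + 15660x^2 - 10620x + 3276


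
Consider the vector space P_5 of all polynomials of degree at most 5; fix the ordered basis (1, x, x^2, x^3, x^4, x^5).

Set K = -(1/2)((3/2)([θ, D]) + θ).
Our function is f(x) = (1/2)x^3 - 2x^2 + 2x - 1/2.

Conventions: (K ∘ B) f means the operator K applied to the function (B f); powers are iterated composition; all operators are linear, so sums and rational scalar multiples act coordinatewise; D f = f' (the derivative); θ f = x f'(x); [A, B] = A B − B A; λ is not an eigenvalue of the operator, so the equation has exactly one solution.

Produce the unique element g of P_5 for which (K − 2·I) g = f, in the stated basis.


the result is g(x) = -(1/7)x^3 + (47/84)x^2 - (13/28)x + 17/224

write g with unknown coordinates in the stated basis and equate coefficients in (K − 2·I) g = f
solving from the highest basis element down gives g = -(1/7)x^3 + (47/84)x^2 - (13/28)x + 17/224
check: K g = (3/14)x^3 - (37/42)x^2 + (15/14)x - 39/112
so K g − 2·g = (1/2)x^3 - 2x^2 + 2x - 1/2 = f ✓
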